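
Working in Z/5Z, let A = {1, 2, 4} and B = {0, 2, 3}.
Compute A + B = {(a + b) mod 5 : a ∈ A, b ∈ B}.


Work in Z/5Z: reduce every sum a + b modulo 5.
Enumerate all 9 pairs:
a = 1: 1+0=1, 1+2=3, 1+3=4
a = 2: 2+0=2, 2+2=4, 2+3=0
a = 4: 4+0=4, 4+2=1, 4+3=2
Distinct residues collected: {0, 1, 2, 3, 4}
|A + B| = 5 (out of 5 total residues).

A + B = {0, 1, 2, 3, 4}


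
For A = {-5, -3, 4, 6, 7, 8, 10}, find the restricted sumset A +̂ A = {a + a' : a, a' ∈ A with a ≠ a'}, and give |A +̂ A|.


Restricted sumset: A +̂ A = {a + a' : a ∈ A, a' ∈ A, a ≠ a'}.
Equivalently, take A + A and drop any sum 2a that is achievable ONLY as a + a for a ∈ A (i.e. sums representable only with equal summands).
Enumerate pairs (a, a') with a < a' (symmetric, so each unordered pair gives one sum; this covers all a ≠ a'):
  -5 + -3 = -8
  -5 + 4 = -1
  -5 + 6 = 1
  -5 + 7 = 2
  -5 + 8 = 3
  -5 + 10 = 5
  -3 + 4 = 1
  -3 + 6 = 3
  -3 + 7 = 4
  -3 + 8 = 5
  -3 + 10 = 7
  4 + 6 = 10
  4 + 7 = 11
  4 + 8 = 12
  4 + 10 = 14
  6 + 7 = 13
  6 + 8 = 14
  6 + 10 = 16
  7 + 8 = 15
  7 + 10 = 17
  8 + 10 = 18
Collected distinct sums: {-8, -1, 1, 2, 3, 4, 5, 7, 10, 11, 12, 13, 14, 15, 16, 17, 18}
|A +̂ A| = 17
(Reference bound: |A +̂ A| ≥ 2|A| - 3 for |A| ≥ 2, with |A| = 7 giving ≥ 11.)

|A +̂ A| = 17


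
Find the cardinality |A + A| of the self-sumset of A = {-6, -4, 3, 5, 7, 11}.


A + A = {a + a' : a, a' ∈ A}; |A| = 6.
General bounds: 2|A| - 1 ≤ |A + A| ≤ |A|(|A|+1)/2, i.e. 11 ≤ |A + A| ≤ 21.
Lower bound 2|A|-1 is attained iff A is an arithmetic progression.
Enumerate sums a + a' for a ≤ a' (symmetric, so this suffices):
a = -6: -6+-6=-12, -6+-4=-10, -6+3=-3, -6+5=-1, -6+7=1, -6+11=5
a = -4: -4+-4=-8, -4+3=-1, -4+5=1, -4+7=3, -4+11=7
a = 3: 3+3=6, 3+5=8, 3+7=10, 3+11=14
a = 5: 5+5=10, 5+7=12, 5+11=16
a = 7: 7+7=14, 7+11=18
a = 11: 11+11=22
Distinct sums: {-12, -10, -8, -3, -1, 1, 3, 5, 6, 7, 8, 10, 12, 14, 16, 18, 22}
|A + A| = 17

|A + A| = 17


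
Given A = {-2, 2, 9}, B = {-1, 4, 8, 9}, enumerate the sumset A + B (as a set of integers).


A + B = {a + b : a ∈ A, b ∈ B}.
Enumerate all |A|·|B| = 3·4 = 12 pairs (a, b) and collect distinct sums.
a = -2: -2+-1=-3, -2+4=2, -2+8=6, -2+9=7
a = 2: 2+-1=1, 2+4=6, 2+8=10, 2+9=11
a = 9: 9+-1=8, 9+4=13, 9+8=17, 9+9=18
Collecting distinct sums: A + B = {-3, 1, 2, 6, 7, 8, 10, 11, 13, 17, 18}
|A + B| = 11

A + B = {-3, 1, 2, 6, 7, 8, 10, 11, 13, 17, 18}


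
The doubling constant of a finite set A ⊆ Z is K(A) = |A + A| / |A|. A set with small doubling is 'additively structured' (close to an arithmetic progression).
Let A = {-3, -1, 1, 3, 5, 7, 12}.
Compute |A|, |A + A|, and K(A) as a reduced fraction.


|A| = 7.
Compute A + A by enumerating all 49 pairs.
A + A = {-6, -4, -2, 0, 2, 4, 6, 8, 9, 10, 11, 12, 13, 14, 15, 17, 19, 24}, so |A + A| = 18.
K = |A + A| / |A| = 18/7 (already in lowest terms) ≈ 2.5714.
Reference: AP of size 7 gives K = 13/7 ≈ 1.8571; a fully generic set of size 7 gives K ≈ 4.0000.

|A| = 7, |A + A| = 18, K = 18/7.


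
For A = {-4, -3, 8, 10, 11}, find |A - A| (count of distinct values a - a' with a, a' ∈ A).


A - A = {a - a' : a, a' ∈ A}; |A| = 5.
Bounds: 2|A|-1 ≤ |A - A| ≤ |A|² - |A| + 1, i.e. 9 ≤ |A - A| ≤ 21.
Note: 0 ∈ A - A always (from a - a). The set is symmetric: if d ∈ A - A then -d ∈ A - A.
Enumerate nonzero differences d = a - a' with a > a' (then include -d):
Positive differences: {1, 2, 3, 11, 12, 13, 14, 15}
Full difference set: {0} ∪ (positive diffs) ∪ (negative diffs).
|A - A| = 1 + 2·8 = 17 (matches direct enumeration: 17).

|A - A| = 17


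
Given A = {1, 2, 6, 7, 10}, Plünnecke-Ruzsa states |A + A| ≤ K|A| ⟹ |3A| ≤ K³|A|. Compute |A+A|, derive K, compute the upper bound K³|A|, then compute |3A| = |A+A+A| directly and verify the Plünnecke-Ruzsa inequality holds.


|A| = 5.
Step 1: Compute A + A by enumerating all 25 pairs.
A + A = {2, 3, 4, 7, 8, 9, 11, 12, 13, 14, 16, 17, 20}, so |A + A| = 13.
Step 2: Doubling constant K = |A + A|/|A| = 13/5 = 13/5 ≈ 2.6000.
Step 3: Plünnecke-Ruzsa gives |3A| ≤ K³·|A| = (2.6000)³ · 5 ≈ 87.8800.
Step 4: Compute 3A = A + A + A directly by enumerating all triples (a,b,c) ∈ A³; |3A| = 24.
Step 5: Check 24 ≤ 87.8800? Yes ✓.

K = 13/5, Plünnecke-Ruzsa bound K³|A| ≈ 87.8800, |3A| = 24, inequality holds.


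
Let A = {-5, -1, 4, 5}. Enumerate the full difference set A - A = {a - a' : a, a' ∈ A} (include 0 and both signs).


A - A = {a - a' : a, a' ∈ A}.
Compute a - a' for each ordered pair (a, a'):
a = -5: -5--5=0, -5--1=-4, -5-4=-9, -5-5=-10
a = -1: -1--5=4, -1--1=0, -1-4=-5, -1-5=-6
a = 4: 4--5=9, 4--1=5, 4-4=0, 4-5=-1
a = 5: 5--5=10, 5--1=6, 5-4=1, 5-5=0
Collecting distinct values (and noting 0 appears from a-a):
A - A = {-10, -9, -6, -5, -4, -1, 0, 1, 4, 5, 6, 9, 10}
|A - A| = 13

A - A = {-10, -9, -6, -5, -4, -1, 0, 1, 4, 5, 6, 9, 10}


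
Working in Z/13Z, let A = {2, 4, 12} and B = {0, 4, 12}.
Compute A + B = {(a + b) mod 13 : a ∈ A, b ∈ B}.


Work in Z/13Z: reduce every sum a + b modulo 13.
Enumerate all 9 pairs:
a = 2: 2+0=2, 2+4=6, 2+12=1
a = 4: 4+0=4, 4+4=8, 4+12=3
a = 12: 12+0=12, 12+4=3, 12+12=11
Distinct residues collected: {1, 2, 3, 4, 6, 8, 11, 12}
|A + B| = 8 (out of 13 total residues).

A + B = {1, 2, 3, 4, 6, 8, 11, 12}


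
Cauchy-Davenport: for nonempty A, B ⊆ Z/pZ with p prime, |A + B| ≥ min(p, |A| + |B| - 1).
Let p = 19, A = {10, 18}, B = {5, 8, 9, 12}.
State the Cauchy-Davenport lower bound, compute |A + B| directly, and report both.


Cauchy-Davenport: |A + B| ≥ min(p, |A| + |B| - 1) for A, B nonempty in Z/pZ.
|A| = 2, |B| = 4, p = 19.
CD lower bound = min(19, 2 + 4 - 1) = min(19, 5) = 5.
Compute A + B mod 19 directly:
a = 10: 10+5=15, 10+8=18, 10+9=0, 10+12=3
a = 18: 18+5=4, 18+8=7, 18+9=8, 18+12=11
A + B = {0, 3, 4, 7, 8, 11, 15, 18}, so |A + B| = 8.
Verify: 8 ≥ 5? Yes ✓.

CD lower bound = 5, actual |A + B| = 8.


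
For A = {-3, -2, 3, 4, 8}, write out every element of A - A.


A - A = {a - a' : a, a' ∈ A}.
Compute a - a' for each ordered pair (a, a'):
a = -3: -3--3=0, -3--2=-1, -3-3=-6, -3-4=-7, -3-8=-11
a = -2: -2--3=1, -2--2=0, -2-3=-5, -2-4=-6, -2-8=-10
a = 3: 3--3=6, 3--2=5, 3-3=0, 3-4=-1, 3-8=-5
a = 4: 4--3=7, 4--2=6, 4-3=1, 4-4=0, 4-8=-4
a = 8: 8--3=11, 8--2=10, 8-3=5, 8-4=4, 8-8=0
Collecting distinct values (and noting 0 appears from a-a):
A - A = {-11, -10, -7, -6, -5, -4, -1, 0, 1, 4, 5, 6, 7, 10, 11}
|A - A| = 15

A - A = {-11, -10, -7, -6, -5, -4, -1, 0, 1, 4, 5, 6, 7, 10, 11}


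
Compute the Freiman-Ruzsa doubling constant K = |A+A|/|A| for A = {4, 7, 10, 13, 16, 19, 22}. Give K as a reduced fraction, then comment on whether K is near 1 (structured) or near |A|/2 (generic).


|A| = 7.
Compute A + A by enumerating all 49 pairs.
A + A = {8, 11, 14, 17, 20, 23, 26, 29, 32, 35, 38, 41, 44}, so |A + A| = 13.
K = |A + A| / |A| = 13/7 (already in lowest terms) ≈ 1.8571.
Reference: AP of size 7 gives K = 13/7 ≈ 1.8571; a fully generic set of size 7 gives K ≈ 4.0000.

|A| = 7, |A + A| = 13, K = 13/7.


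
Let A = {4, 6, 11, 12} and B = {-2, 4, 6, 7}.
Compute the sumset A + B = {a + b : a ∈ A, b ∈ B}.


A + B = {a + b : a ∈ A, b ∈ B}.
Enumerate all |A|·|B| = 4·4 = 16 pairs (a, b) and collect distinct sums.
a = 4: 4+-2=2, 4+4=8, 4+6=10, 4+7=11
a = 6: 6+-2=4, 6+4=10, 6+6=12, 6+7=13
a = 11: 11+-2=9, 11+4=15, 11+6=17, 11+7=18
a = 12: 12+-2=10, 12+4=16, 12+6=18, 12+7=19
Collecting distinct sums: A + B = {2, 4, 8, 9, 10, 11, 12, 13, 15, 16, 17, 18, 19}
|A + B| = 13

A + B = {2, 4, 8, 9, 10, 11, 12, 13, 15, 16, 17, 18, 19}


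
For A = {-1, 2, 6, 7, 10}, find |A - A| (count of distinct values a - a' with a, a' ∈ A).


A - A = {a - a' : a, a' ∈ A}; |A| = 5.
Bounds: 2|A|-1 ≤ |A - A| ≤ |A|² - |A| + 1, i.e. 9 ≤ |A - A| ≤ 21.
Note: 0 ∈ A - A always (from a - a). The set is symmetric: if d ∈ A - A then -d ∈ A - A.
Enumerate nonzero differences d = a - a' with a > a' (then include -d):
Positive differences: {1, 3, 4, 5, 7, 8, 11}
Full difference set: {0} ∪ (positive diffs) ∪ (negative diffs).
|A - A| = 1 + 2·7 = 15 (matches direct enumeration: 15).

|A - A| = 15


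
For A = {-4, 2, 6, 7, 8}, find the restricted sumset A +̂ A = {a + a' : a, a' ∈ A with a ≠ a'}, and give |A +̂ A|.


Restricted sumset: A +̂ A = {a + a' : a ∈ A, a' ∈ A, a ≠ a'}.
Equivalently, take A + A and drop any sum 2a that is achievable ONLY as a + a for a ∈ A (i.e. sums representable only with equal summands).
Enumerate pairs (a, a') with a < a' (symmetric, so each unordered pair gives one sum; this covers all a ≠ a'):
  -4 + 2 = -2
  -4 + 6 = 2
  -4 + 7 = 3
  -4 + 8 = 4
  2 + 6 = 8
  2 + 7 = 9
  2 + 8 = 10
  6 + 7 = 13
  6 + 8 = 14
  7 + 8 = 15
Collected distinct sums: {-2, 2, 3, 4, 8, 9, 10, 13, 14, 15}
|A +̂ A| = 10
(Reference bound: |A +̂ A| ≥ 2|A| - 3 for |A| ≥ 2, with |A| = 5 giving ≥ 7.)

|A +̂ A| = 10


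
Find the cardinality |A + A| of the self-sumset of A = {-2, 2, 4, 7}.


A + A = {a + a' : a, a' ∈ A}; |A| = 4.
General bounds: 2|A| - 1 ≤ |A + A| ≤ |A|(|A|+1)/2, i.e. 7 ≤ |A + A| ≤ 10.
Lower bound 2|A|-1 is attained iff A is an arithmetic progression.
Enumerate sums a + a' for a ≤ a' (symmetric, so this suffices):
a = -2: -2+-2=-4, -2+2=0, -2+4=2, -2+7=5
a = 2: 2+2=4, 2+4=6, 2+7=9
a = 4: 4+4=8, 4+7=11
a = 7: 7+7=14
Distinct sums: {-4, 0, 2, 4, 5, 6, 8, 9, 11, 14}
|A + A| = 10

|A + A| = 10


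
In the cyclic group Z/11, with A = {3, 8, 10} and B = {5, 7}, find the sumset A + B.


Work in Z/11Z: reduce every sum a + b modulo 11.
Enumerate all 6 pairs:
a = 3: 3+5=8, 3+7=10
a = 8: 8+5=2, 8+7=4
a = 10: 10+5=4, 10+7=6
Distinct residues collected: {2, 4, 6, 8, 10}
|A + B| = 5 (out of 11 total residues).

A + B = {2, 4, 6, 8, 10}


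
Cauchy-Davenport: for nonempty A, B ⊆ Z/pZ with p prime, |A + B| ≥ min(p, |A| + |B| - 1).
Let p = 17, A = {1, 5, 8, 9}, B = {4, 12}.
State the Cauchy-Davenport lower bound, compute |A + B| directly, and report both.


Cauchy-Davenport: |A + B| ≥ min(p, |A| + |B| - 1) for A, B nonempty in Z/pZ.
|A| = 4, |B| = 2, p = 17.
CD lower bound = min(17, 4 + 2 - 1) = min(17, 5) = 5.
Compute A + B mod 17 directly:
a = 1: 1+4=5, 1+12=13
a = 5: 5+4=9, 5+12=0
a = 8: 8+4=12, 8+12=3
a = 9: 9+4=13, 9+12=4
A + B = {0, 3, 4, 5, 9, 12, 13}, so |A + B| = 7.
Verify: 7 ≥ 5? Yes ✓.

CD lower bound = 5, actual |A + B| = 7.


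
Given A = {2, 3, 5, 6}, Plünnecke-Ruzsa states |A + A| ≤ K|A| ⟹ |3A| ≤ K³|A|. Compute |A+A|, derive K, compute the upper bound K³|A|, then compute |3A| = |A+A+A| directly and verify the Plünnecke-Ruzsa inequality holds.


|A| = 4.
Step 1: Compute A + A by enumerating all 16 pairs.
A + A = {4, 5, 6, 7, 8, 9, 10, 11, 12}, so |A + A| = 9.
Step 2: Doubling constant K = |A + A|/|A| = 9/4 = 9/4 ≈ 2.2500.
Step 3: Plünnecke-Ruzsa gives |3A| ≤ K³·|A| = (2.2500)³ · 4 ≈ 45.5625.
Step 4: Compute 3A = A + A + A directly by enumerating all triples (a,b,c) ∈ A³; |3A| = 13.
Step 5: Check 13 ≤ 45.5625? Yes ✓.

K = 9/4, Plünnecke-Ruzsa bound K³|A| ≈ 45.5625, |3A| = 13, inequality holds.


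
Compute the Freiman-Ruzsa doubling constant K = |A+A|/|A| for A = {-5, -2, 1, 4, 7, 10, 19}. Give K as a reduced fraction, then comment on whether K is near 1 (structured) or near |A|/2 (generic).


|A| = 7.
Compute A + A by enumerating all 49 pairs.
A + A = {-10, -7, -4, -1, 2, 5, 8, 11, 14, 17, 20, 23, 26, 29, 38}, so |A + A| = 15.
K = |A + A| / |A| = 15/7 (already in lowest terms) ≈ 2.1429.
Reference: AP of size 7 gives K = 13/7 ≈ 1.8571; a fully generic set of size 7 gives K ≈ 4.0000.

|A| = 7, |A + A| = 15, K = 15/7.


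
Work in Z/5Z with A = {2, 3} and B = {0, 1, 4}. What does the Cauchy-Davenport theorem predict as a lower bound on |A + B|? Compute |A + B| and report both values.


Cauchy-Davenport: |A + B| ≥ min(p, |A| + |B| - 1) for A, B nonempty in Z/pZ.
|A| = 2, |B| = 3, p = 5.
CD lower bound = min(5, 2 + 3 - 1) = min(5, 4) = 4.
Compute A + B mod 5 directly:
a = 2: 2+0=2, 2+1=3, 2+4=1
a = 3: 3+0=3, 3+1=4, 3+4=2
A + B = {1, 2, 3, 4}, so |A + B| = 4.
Verify: 4 ≥ 4? Yes ✓.

CD lower bound = 4, actual |A + B| = 4.


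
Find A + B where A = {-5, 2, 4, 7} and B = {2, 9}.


A + B = {a + b : a ∈ A, b ∈ B}.
Enumerate all |A|·|B| = 4·2 = 8 pairs (a, b) and collect distinct sums.
a = -5: -5+2=-3, -5+9=4
a = 2: 2+2=4, 2+9=11
a = 4: 4+2=6, 4+9=13
a = 7: 7+2=9, 7+9=16
Collecting distinct sums: A + B = {-3, 4, 6, 9, 11, 13, 16}
|A + B| = 7

A + B = {-3, 4, 6, 9, 11, 13, 16}


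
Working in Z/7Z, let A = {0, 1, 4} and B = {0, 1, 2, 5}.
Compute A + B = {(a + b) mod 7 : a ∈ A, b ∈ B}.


Work in Z/7Z: reduce every sum a + b modulo 7.
Enumerate all 12 pairs:
a = 0: 0+0=0, 0+1=1, 0+2=2, 0+5=5
a = 1: 1+0=1, 1+1=2, 1+2=3, 1+5=6
a = 4: 4+0=4, 4+1=5, 4+2=6, 4+5=2
Distinct residues collected: {0, 1, 2, 3, 4, 5, 6}
|A + B| = 7 (out of 7 total residues).

A + B = {0, 1, 2, 3, 4, 5, 6}


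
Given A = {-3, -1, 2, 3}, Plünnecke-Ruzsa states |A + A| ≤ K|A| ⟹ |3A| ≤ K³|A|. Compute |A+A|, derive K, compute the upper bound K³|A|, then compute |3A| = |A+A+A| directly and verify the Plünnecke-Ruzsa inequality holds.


|A| = 4.
Step 1: Compute A + A by enumerating all 16 pairs.
A + A = {-6, -4, -2, -1, 0, 1, 2, 4, 5, 6}, so |A + A| = 10.
Step 2: Doubling constant K = |A + A|/|A| = 10/4 = 10/4 ≈ 2.5000.
Step 3: Plünnecke-Ruzsa gives |3A| ≤ K³·|A| = (2.5000)³ · 4 ≈ 62.5000.
Step 4: Compute 3A = A + A + A directly by enumerating all triples (a,b,c) ∈ A³; |3A| = 17.
Step 5: Check 17 ≤ 62.5000? Yes ✓.

K = 10/4, Plünnecke-Ruzsa bound K³|A| ≈ 62.5000, |3A| = 17, inequality holds.


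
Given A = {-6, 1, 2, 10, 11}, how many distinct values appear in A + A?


A + A = {a + a' : a, a' ∈ A}; |A| = 5.
General bounds: 2|A| - 1 ≤ |A + A| ≤ |A|(|A|+1)/2, i.e. 9 ≤ |A + A| ≤ 15.
Lower bound 2|A|-1 is attained iff A is an arithmetic progression.
Enumerate sums a + a' for a ≤ a' (symmetric, so this suffices):
a = -6: -6+-6=-12, -6+1=-5, -6+2=-4, -6+10=4, -6+11=5
a = 1: 1+1=2, 1+2=3, 1+10=11, 1+11=12
a = 2: 2+2=4, 2+10=12, 2+11=13
a = 10: 10+10=20, 10+11=21
a = 11: 11+11=22
Distinct sums: {-12, -5, -4, 2, 3, 4, 5, 11, 12, 13, 20, 21, 22}
|A + A| = 13

|A + A| = 13


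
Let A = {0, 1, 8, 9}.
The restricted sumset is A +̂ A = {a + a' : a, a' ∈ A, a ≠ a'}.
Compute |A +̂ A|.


Restricted sumset: A +̂ A = {a + a' : a ∈ A, a' ∈ A, a ≠ a'}.
Equivalently, take A + A and drop any sum 2a that is achievable ONLY as a + a for a ∈ A (i.e. sums representable only with equal summands).
Enumerate pairs (a, a') with a < a' (symmetric, so each unordered pair gives one sum; this covers all a ≠ a'):
  0 + 1 = 1
  0 + 8 = 8
  0 + 9 = 9
  1 + 8 = 9
  1 + 9 = 10
  8 + 9 = 17
Collected distinct sums: {1, 8, 9, 10, 17}
|A +̂ A| = 5
(Reference bound: |A +̂ A| ≥ 2|A| - 3 for |A| ≥ 2, with |A| = 4 giving ≥ 5.)

|A +̂ A| = 5


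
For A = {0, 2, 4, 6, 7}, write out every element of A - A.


A - A = {a - a' : a, a' ∈ A}.
Compute a - a' for each ordered pair (a, a'):
a = 0: 0-0=0, 0-2=-2, 0-4=-4, 0-6=-6, 0-7=-7
a = 2: 2-0=2, 2-2=0, 2-4=-2, 2-6=-4, 2-7=-5
a = 4: 4-0=4, 4-2=2, 4-4=0, 4-6=-2, 4-7=-3
a = 6: 6-0=6, 6-2=4, 6-4=2, 6-6=0, 6-7=-1
a = 7: 7-0=7, 7-2=5, 7-4=3, 7-6=1, 7-7=0
Collecting distinct values (and noting 0 appears from a-a):
A - A = {-7, -6, -5, -4, -3, -2, -1, 0, 1, 2, 3, 4, 5, 6, 7}
|A - A| = 15

A - A = {-7, -6, -5, -4, -3, -2, -1, 0, 1, 2, 3, 4, 5, 6, 7}


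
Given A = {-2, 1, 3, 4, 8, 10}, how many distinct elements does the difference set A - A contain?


A - A = {a - a' : a, a' ∈ A}; |A| = 6.
Bounds: 2|A|-1 ≤ |A - A| ≤ |A|² - |A| + 1, i.e. 11 ≤ |A - A| ≤ 31.
Note: 0 ∈ A - A always (from a - a). The set is symmetric: if d ∈ A - A then -d ∈ A - A.
Enumerate nonzero differences d = a - a' with a > a' (then include -d):
Positive differences: {1, 2, 3, 4, 5, 6, 7, 9, 10, 12}
Full difference set: {0} ∪ (positive diffs) ∪ (negative diffs).
|A - A| = 1 + 2·10 = 21 (matches direct enumeration: 21).

|A - A| = 21


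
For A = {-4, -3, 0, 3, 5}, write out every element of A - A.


A - A = {a - a' : a, a' ∈ A}.
Compute a - a' for each ordered pair (a, a'):
a = -4: -4--4=0, -4--3=-1, -4-0=-4, -4-3=-7, -4-5=-9
a = -3: -3--4=1, -3--3=0, -3-0=-3, -3-3=-6, -3-5=-8
a = 0: 0--4=4, 0--3=3, 0-0=0, 0-3=-3, 0-5=-5
a = 3: 3--4=7, 3--3=6, 3-0=3, 3-3=0, 3-5=-2
a = 5: 5--4=9, 5--3=8, 5-0=5, 5-3=2, 5-5=0
Collecting distinct values (and noting 0 appears from a-a):
A - A = {-9, -8, -7, -6, -5, -4, -3, -2, -1, 0, 1, 2, 3, 4, 5, 6, 7, 8, 9}
|A - A| = 19

A - A = {-9, -8, -7, -6, -5, -4, -3, -2, -1, 0, 1, 2, 3, 4, 5, 6, 7, 8, 9}


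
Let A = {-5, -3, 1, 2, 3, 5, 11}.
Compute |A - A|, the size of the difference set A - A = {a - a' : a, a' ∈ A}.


A - A = {a - a' : a, a' ∈ A}; |A| = 7.
Bounds: 2|A|-1 ≤ |A - A| ≤ |A|² - |A| + 1, i.e. 13 ≤ |A - A| ≤ 43.
Note: 0 ∈ A - A always (from a - a). The set is symmetric: if d ∈ A - A then -d ∈ A - A.
Enumerate nonzero differences d = a - a' with a > a' (then include -d):
Positive differences: {1, 2, 3, 4, 5, 6, 7, 8, 9, 10, 14, 16}
Full difference set: {0} ∪ (positive diffs) ∪ (negative diffs).
|A - A| = 1 + 2·12 = 25 (matches direct enumeration: 25).

|A - A| = 25


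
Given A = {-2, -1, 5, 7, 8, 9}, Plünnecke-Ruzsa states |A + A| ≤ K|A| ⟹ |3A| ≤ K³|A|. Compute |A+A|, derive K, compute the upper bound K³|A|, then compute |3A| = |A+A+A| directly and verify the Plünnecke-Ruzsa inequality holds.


|A| = 6.
Step 1: Compute A + A by enumerating all 36 pairs.
A + A = {-4, -3, -2, 3, 4, 5, 6, 7, 8, 10, 12, 13, 14, 15, 16, 17, 18}, so |A + A| = 17.
Step 2: Doubling constant K = |A + A|/|A| = 17/6 = 17/6 ≈ 2.8333.
Step 3: Plünnecke-Ruzsa gives |3A| ≤ K³·|A| = (2.8333)³ · 6 ≈ 136.4722.
Step 4: Compute 3A = A + A + A directly by enumerating all triples (a,b,c) ∈ A³; |3A| = 31.
Step 5: Check 31 ≤ 136.4722? Yes ✓.

K = 17/6, Plünnecke-Ruzsa bound K³|A| ≈ 136.4722, |3A| = 31, inequality holds.


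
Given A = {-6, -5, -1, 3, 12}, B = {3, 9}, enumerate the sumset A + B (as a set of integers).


A + B = {a + b : a ∈ A, b ∈ B}.
Enumerate all |A|·|B| = 5·2 = 10 pairs (a, b) and collect distinct sums.
a = -6: -6+3=-3, -6+9=3
a = -5: -5+3=-2, -5+9=4
a = -1: -1+3=2, -1+9=8
a = 3: 3+3=6, 3+9=12
a = 12: 12+3=15, 12+9=21
Collecting distinct sums: A + B = {-3, -2, 2, 3, 4, 6, 8, 12, 15, 21}
|A + B| = 10

A + B = {-3, -2, 2, 3, 4, 6, 8, 12, 15, 21}


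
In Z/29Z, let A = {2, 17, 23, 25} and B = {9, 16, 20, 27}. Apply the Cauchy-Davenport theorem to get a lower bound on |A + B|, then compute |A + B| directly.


Cauchy-Davenport: |A + B| ≥ min(p, |A| + |B| - 1) for A, B nonempty in Z/pZ.
|A| = 4, |B| = 4, p = 29.
CD lower bound = min(29, 4 + 4 - 1) = min(29, 7) = 7.
Compute A + B mod 29 directly:
a = 2: 2+9=11, 2+16=18, 2+20=22, 2+27=0
a = 17: 17+9=26, 17+16=4, 17+20=8, 17+27=15
a = 23: 23+9=3, 23+16=10, 23+20=14, 23+27=21
a = 25: 25+9=5, 25+16=12, 25+20=16, 25+27=23
A + B = {0, 3, 4, 5, 8, 10, 11, 12, 14, 15, 16, 18, 21, 22, 23, 26}, so |A + B| = 16.
Verify: 16 ≥ 7? Yes ✓.

CD lower bound = 7, actual |A + B| = 16.


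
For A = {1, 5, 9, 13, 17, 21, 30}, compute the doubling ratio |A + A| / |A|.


|A| = 7.
Compute A + A by enumerating all 49 pairs.
A + A = {2, 6, 10, 14, 18, 22, 26, 30, 31, 34, 35, 38, 39, 42, 43, 47, 51, 60}, so |A + A| = 18.
K = |A + A| / |A| = 18/7 (already in lowest terms) ≈ 2.5714.
Reference: AP of size 7 gives K = 13/7 ≈ 1.8571; a fully generic set of size 7 gives K ≈ 4.0000.

|A| = 7, |A + A| = 18, K = 18/7.


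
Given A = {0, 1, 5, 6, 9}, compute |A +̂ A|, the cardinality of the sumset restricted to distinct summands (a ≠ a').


Restricted sumset: A +̂ A = {a + a' : a ∈ A, a' ∈ A, a ≠ a'}.
Equivalently, take A + A and drop any sum 2a that is achievable ONLY as a + a for a ∈ A (i.e. sums representable only with equal summands).
Enumerate pairs (a, a') with a < a' (symmetric, so each unordered pair gives one sum; this covers all a ≠ a'):
  0 + 1 = 1
  0 + 5 = 5
  0 + 6 = 6
  0 + 9 = 9
  1 + 5 = 6
  1 + 6 = 7
  1 + 9 = 10
  5 + 6 = 11
  5 + 9 = 14
  6 + 9 = 15
Collected distinct sums: {1, 5, 6, 7, 9, 10, 11, 14, 15}
|A +̂ A| = 9
(Reference bound: |A +̂ A| ≥ 2|A| - 3 for |A| ≥ 2, with |A| = 5 giving ≥ 7.)

|A +̂ A| = 9


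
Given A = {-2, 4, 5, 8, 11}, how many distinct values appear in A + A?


A + A = {a + a' : a, a' ∈ A}; |A| = 5.
General bounds: 2|A| - 1 ≤ |A + A| ≤ |A|(|A|+1)/2, i.e. 9 ≤ |A + A| ≤ 15.
Lower bound 2|A|-1 is attained iff A is an arithmetic progression.
Enumerate sums a + a' for a ≤ a' (symmetric, so this suffices):
a = -2: -2+-2=-4, -2+4=2, -2+5=3, -2+8=6, -2+11=9
a = 4: 4+4=8, 4+5=9, 4+8=12, 4+11=15
a = 5: 5+5=10, 5+8=13, 5+11=16
a = 8: 8+8=16, 8+11=19
a = 11: 11+11=22
Distinct sums: {-4, 2, 3, 6, 8, 9, 10, 12, 13, 15, 16, 19, 22}
|A + A| = 13

|A + A| = 13


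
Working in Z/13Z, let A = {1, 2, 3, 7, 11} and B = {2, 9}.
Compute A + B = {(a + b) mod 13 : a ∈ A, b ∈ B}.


Work in Z/13Z: reduce every sum a + b modulo 13.
Enumerate all 10 pairs:
a = 1: 1+2=3, 1+9=10
a = 2: 2+2=4, 2+9=11
a = 3: 3+2=5, 3+9=12
a = 7: 7+2=9, 7+9=3
a = 11: 11+2=0, 11+9=7
Distinct residues collected: {0, 3, 4, 5, 7, 9, 10, 11, 12}
|A + B| = 9 (out of 13 total residues).

A + B = {0, 3, 4, 5, 7, 9, 10, 11, 12}


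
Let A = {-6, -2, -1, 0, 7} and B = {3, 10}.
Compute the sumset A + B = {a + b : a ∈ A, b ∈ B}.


A + B = {a + b : a ∈ A, b ∈ B}.
Enumerate all |A|·|B| = 5·2 = 10 pairs (a, b) and collect distinct sums.
a = -6: -6+3=-3, -6+10=4
a = -2: -2+3=1, -2+10=8
a = -1: -1+3=2, -1+10=9
a = 0: 0+3=3, 0+10=10
a = 7: 7+3=10, 7+10=17
Collecting distinct sums: A + B = {-3, 1, 2, 3, 4, 8, 9, 10, 17}
|A + B| = 9

A + B = {-3, 1, 2, 3, 4, 8, 9, 10, 17}


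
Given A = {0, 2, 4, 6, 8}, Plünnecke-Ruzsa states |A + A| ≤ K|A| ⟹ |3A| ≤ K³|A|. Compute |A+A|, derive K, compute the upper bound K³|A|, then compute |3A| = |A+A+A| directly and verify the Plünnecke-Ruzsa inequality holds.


|A| = 5.
Step 1: Compute A + A by enumerating all 25 pairs.
A + A = {0, 2, 4, 6, 8, 10, 12, 14, 16}, so |A + A| = 9.
Step 2: Doubling constant K = |A + A|/|A| = 9/5 = 9/5 ≈ 1.8000.
Step 3: Plünnecke-Ruzsa gives |3A| ≤ K³·|A| = (1.8000)³ · 5 ≈ 29.1600.
Step 4: Compute 3A = A + A + A directly by enumerating all triples (a,b,c) ∈ A³; |3A| = 13.
Step 5: Check 13 ≤ 29.1600? Yes ✓.

K = 9/5, Plünnecke-Ruzsa bound K³|A| ≈ 29.1600, |3A| = 13, inequality holds.


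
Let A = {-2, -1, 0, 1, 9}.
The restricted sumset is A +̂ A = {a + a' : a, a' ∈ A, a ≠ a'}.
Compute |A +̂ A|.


Restricted sumset: A +̂ A = {a + a' : a ∈ A, a' ∈ A, a ≠ a'}.
Equivalently, take A + A and drop any sum 2a that is achievable ONLY as a + a for a ∈ A (i.e. sums representable only with equal summands).
Enumerate pairs (a, a') with a < a' (symmetric, so each unordered pair gives one sum; this covers all a ≠ a'):
  -2 + -1 = -3
  -2 + 0 = -2
  -2 + 1 = -1
  -2 + 9 = 7
  -1 + 0 = -1
  -1 + 1 = 0
  -1 + 9 = 8
  0 + 1 = 1
  0 + 9 = 9
  1 + 9 = 10
Collected distinct sums: {-3, -2, -1, 0, 1, 7, 8, 9, 10}
|A +̂ A| = 9
(Reference bound: |A +̂ A| ≥ 2|A| - 3 for |A| ≥ 2, with |A| = 5 giving ≥ 7.)

|A +̂ A| = 9


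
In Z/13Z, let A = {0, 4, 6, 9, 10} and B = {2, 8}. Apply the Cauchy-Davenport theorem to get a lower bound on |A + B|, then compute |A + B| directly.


Cauchy-Davenport: |A + B| ≥ min(p, |A| + |B| - 1) for A, B nonempty in Z/pZ.
|A| = 5, |B| = 2, p = 13.
CD lower bound = min(13, 5 + 2 - 1) = min(13, 6) = 6.
Compute A + B mod 13 directly:
a = 0: 0+2=2, 0+8=8
a = 4: 4+2=6, 4+8=12
a = 6: 6+2=8, 6+8=1
a = 9: 9+2=11, 9+8=4
a = 10: 10+2=12, 10+8=5
A + B = {1, 2, 4, 5, 6, 8, 11, 12}, so |A + B| = 8.
Verify: 8 ≥ 6? Yes ✓.

CD lower bound = 6, actual |A + B| = 8.


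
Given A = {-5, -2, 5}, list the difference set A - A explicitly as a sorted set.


A - A = {a - a' : a, a' ∈ A}.
Compute a - a' for each ordered pair (a, a'):
a = -5: -5--5=0, -5--2=-3, -5-5=-10
a = -2: -2--5=3, -2--2=0, -2-5=-7
a = 5: 5--5=10, 5--2=7, 5-5=0
Collecting distinct values (and noting 0 appears from a-a):
A - A = {-10, -7, -3, 0, 3, 7, 10}
|A - A| = 7

A - A = {-10, -7, -3, 0, 3, 7, 10}


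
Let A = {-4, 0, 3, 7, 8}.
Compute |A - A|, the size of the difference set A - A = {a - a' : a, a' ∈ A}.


A - A = {a - a' : a, a' ∈ A}; |A| = 5.
Bounds: 2|A|-1 ≤ |A - A| ≤ |A|² - |A| + 1, i.e. 9 ≤ |A - A| ≤ 21.
Note: 0 ∈ A - A always (from a - a). The set is symmetric: if d ∈ A - A then -d ∈ A - A.
Enumerate nonzero differences d = a - a' with a > a' (then include -d):
Positive differences: {1, 3, 4, 5, 7, 8, 11, 12}
Full difference set: {0} ∪ (positive diffs) ∪ (negative diffs).
|A - A| = 1 + 2·8 = 17 (matches direct enumeration: 17).

|A - A| = 17


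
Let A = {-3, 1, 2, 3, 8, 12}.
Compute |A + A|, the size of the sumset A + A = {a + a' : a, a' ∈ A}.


A + A = {a + a' : a, a' ∈ A}; |A| = 6.
General bounds: 2|A| - 1 ≤ |A + A| ≤ |A|(|A|+1)/2, i.e. 11 ≤ |A + A| ≤ 21.
Lower bound 2|A|-1 is attained iff A is an arithmetic progression.
Enumerate sums a + a' for a ≤ a' (symmetric, so this suffices):
a = -3: -3+-3=-6, -3+1=-2, -3+2=-1, -3+3=0, -3+8=5, -3+12=9
a = 1: 1+1=2, 1+2=3, 1+3=4, 1+8=9, 1+12=13
a = 2: 2+2=4, 2+3=5, 2+8=10, 2+12=14
a = 3: 3+3=6, 3+8=11, 3+12=15
a = 8: 8+8=16, 8+12=20
a = 12: 12+12=24
Distinct sums: {-6, -2, -1, 0, 2, 3, 4, 5, 6, 9, 10, 11, 13, 14, 15, 16, 20, 24}
|A + A| = 18

|A + A| = 18


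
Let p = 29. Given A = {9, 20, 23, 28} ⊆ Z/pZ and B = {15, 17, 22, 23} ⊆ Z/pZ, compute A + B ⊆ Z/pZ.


Work in Z/29Z: reduce every sum a + b modulo 29.
Enumerate all 16 pairs:
a = 9: 9+15=24, 9+17=26, 9+22=2, 9+23=3
a = 20: 20+15=6, 20+17=8, 20+22=13, 20+23=14
a = 23: 23+15=9, 23+17=11, 23+22=16, 23+23=17
a = 28: 28+15=14, 28+17=16, 28+22=21, 28+23=22
Distinct residues collected: {2, 3, 6, 8, 9, 11, 13, 14, 16, 17, 21, 22, 24, 26}
|A + B| = 14 (out of 29 total residues).

A + B = {2, 3, 6, 8, 9, 11, 13, 14, 16, 17, 21, 22, 24, 26}


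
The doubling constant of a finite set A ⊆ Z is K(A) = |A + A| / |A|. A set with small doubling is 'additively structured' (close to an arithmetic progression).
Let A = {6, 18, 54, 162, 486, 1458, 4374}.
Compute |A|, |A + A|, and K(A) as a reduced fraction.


|A| = 7.
Compute A + A by enumerating all 49 pairs.
A + A = {12, 24, 36, 60, 72, 108, 168, 180, 216, 324, 492, 504, 540, 648, 972, 1464, 1476, 1512, 1620, 1944, 2916, 4380, 4392, 4428, 4536, 4860, 5832, 8748}, so |A + A| = 28.
K = |A + A| / |A| = 28/7 = 4/1 ≈ 4.0000.
Reference: AP of size 7 gives K = 13/7 ≈ 1.8571; a fully generic set of size 7 gives K ≈ 4.0000.

|A| = 7, |A + A| = 28, K = 28/7 = 4/1.


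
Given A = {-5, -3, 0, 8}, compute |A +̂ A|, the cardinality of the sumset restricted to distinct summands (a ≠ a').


Restricted sumset: A +̂ A = {a + a' : a ∈ A, a' ∈ A, a ≠ a'}.
Equivalently, take A + A and drop any sum 2a that is achievable ONLY as a + a for a ∈ A (i.e. sums representable only with equal summands).
Enumerate pairs (a, a') with a < a' (symmetric, so each unordered pair gives one sum; this covers all a ≠ a'):
  -5 + -3 = -8
  -5 + 0 = -5
  -5 + 8 = 3
  -3 + 0 = -3
  -3 + 8 = 5
  0 + 8 = 8
Collected distinct sums: {-8, -5, -3, 3, 5, 8}
|A +̂ A| = 6
(Reference bound: |A +̂ A| ≥ 2|A| - 3 for |A| ≥ 2, with |A| = 4 giving ≥ 5.)

|A +̂ A| = 6


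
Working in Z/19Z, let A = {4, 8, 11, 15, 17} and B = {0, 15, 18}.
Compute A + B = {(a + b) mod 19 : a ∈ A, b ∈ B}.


Work in Z/19Z: reduce every sum a + b modulo 19.
Enumerate all 15 pairs:
a = 4: 4+0=4, 4+15=0, 4+18=3
a = 8: 8+0=8, 8+15=4, 8+18=7
a = 11: 11+0=11, 11+15=7, 11+18=10
a = 15: 15+0=15, 15+15=11, 15+18=14
a = 17: 17+0=17, 17+15=13, 17+18=16
Distinct residues collected: {0, 3, 4, 7, 8, 10, 11, 13, 14, 15, 16, 17}
|A + B| = 12 (out of 19 total residues).

A + B = {0, 3, 4, 7, 8, 10, 11, 13, 14, 15, 16, 17}


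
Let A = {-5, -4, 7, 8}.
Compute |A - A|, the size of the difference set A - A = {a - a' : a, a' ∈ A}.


A - A = {a - a' : a, a' ∈ A}; |A| = 4.
Bounds: 2|A|-1 ≤ |A - A| ≤ |A|² - |A| + 1, i.e. 7 ≤ |A - A| ≤ 13.
Note: 0 ∈ A - A always (from a - a). The set is symmetric: if d ∈ A - A then -d ∈ A - A.
Enumerate nonzero differences d = a - a' with a > a' (then include -d):
Positive differences: {1, 11, 12, 13}
Full difference set: {0} ∪ (positive diffs) ∪ (negative diffs).
|A - A| = 1 + 2·4 = 9 (matches direct enumeration: 9).

|A - A| = 9


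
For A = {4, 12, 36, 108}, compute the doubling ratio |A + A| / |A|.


|A| = 4.
Compute A + A by enumerating all 16 pairs.
A + A = {8, 16, 24, 40, 48, 72, 112, 120, 144, 216}, so |A + A| = 10.
K = |A + A| / |A| = 10/4 = 5/2 ≈ 2.5000.
Reference: AP of size 4 gives K = 7/4 ≈ 1.7500; a fully generic set of size 4 gives K ≈ 2.5000.

|A| = 4, |A + A| = 10, K = 10/4 = 5/2.


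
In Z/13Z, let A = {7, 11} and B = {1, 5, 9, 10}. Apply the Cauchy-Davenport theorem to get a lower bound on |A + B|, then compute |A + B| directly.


Cauchy-Davenport: |A + B| ≥ min(p, |A| + |B| - 1) for A, B nonempty in Z/pZ.
|A| = 2, |B| = 4, p = 13.
CD lower bound = min(13, 2 + 4 - 1) = min(13, 5) = 5.
Compute A + B mod 13 directly:
a = 7: 7+1=8, 7+5=12, 7+9=3, 7+10=4
a = 11: 11+1=12, 11+5=3, 11+9=7, 11+10=8
A + B = {3, 4, 7, 8, 12}, so |A + B| = 5.
Verify: 5 ≥ 5? Yes ✓.

CD lower bound = 5, actual |A + B| = 5.


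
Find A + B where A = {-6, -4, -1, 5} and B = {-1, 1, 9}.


A + B = {a + b : a ∈ A, b ∈ B}.
Enumerate all |A|·|B| = 4·3 = 12 pairs (a, b) and collect distinct sums.
a = -6: -6+-1=-7, -6+1=-5, -6+9=3
a = -4: -4+-1=-5, -4+1=-3, -4+9=5
a = -1: -1+-1=-2, -1+1=0, -1+9=8
a = 5: 5+-1=4, 5+1=6, 5+9=14
Collecting distinct sums: A + B = {-7, -5, -3, -2, 0, 3, 4, 5, 6, 8, 14}
|A + B| = 11

A + B = {-7, -5, -3, -2, 0, 3, 4, 5, 6, 8, 14}


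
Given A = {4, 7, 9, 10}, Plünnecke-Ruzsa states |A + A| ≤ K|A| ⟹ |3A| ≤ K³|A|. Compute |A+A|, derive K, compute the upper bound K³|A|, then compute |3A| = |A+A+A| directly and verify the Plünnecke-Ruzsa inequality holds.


|A| = 4.
Step 1: Compute A + A by enumerating all 16 pairs.
A + A = {8, 11, 13, 14, 16, 17, 18, 19, 20}, so |A + A| = 9.
Step 2: Doubling constant K = |A + A|/|A| = 9/4 = 9/4 ≈ 2.2500.
Step 3: Plünnecke-Ruzsa gives |3A| ≤ K³·|A| = (2.2500)³ · 4 ≈ 45.5625.
Step 4: Compute 3A = A + A + A directly by enumerating all triples (a,b,c) ∈ A³; |3A| = 15.
Step 5: Check 15 ≤ 45.5625? Yes ✓.

K = 9/4, Plünnecke-Ruzsa bound K³|A| ≈ 45.5625, |3A| = 15, inequality holds.


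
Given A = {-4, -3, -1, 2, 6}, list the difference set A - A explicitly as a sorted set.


A - A = {a - a' : a, a' ∈ A}.
Compute a - a' for each ordered pair (a, a'):
a = -4: -4--4=0, -4--3=-1, -4--1=-3, -4-2=-6, -4-6=-10
a = -3: -3--4=1, -3--3=0, -3--1=-2, -3-2=-5, -3-6=-9
a = -1: -1--4=3, -1--3=2, -1--1=0, -1-2=-3, -1-6=-7
a = 2: 2--4=6, 2--3=5, 2--1=3, 2-2=0, 2-6=-4
a = 6: 6--4=10, 6--3=9, 6--1=7, 6-2=4, 6-6=0
Collecting distinct values (and noting 0 appears from a-a):
A - A = {-10, -9, -7, -6, -5, -4, -3, -2, -1, 0, 1, 2, 3, 4, 5, 6, 7, 9, 10}
|A - A| = 19

A - A = {-10, -9, -7, -6, -5, -4, -3, -2, -1, 0, 1, 2, 3, 4, 5, 6, 7, 9, 10}


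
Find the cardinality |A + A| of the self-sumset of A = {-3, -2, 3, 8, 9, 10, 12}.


A + A = {a + a' : a, a' ∈ A}; |A| = 7.
General bounds: 2|A| - 1 ≤ |A + A| ≤ |A|(|A|+1)/2, i.e. 13 ≤ |A + A| ≤ 28.
Lower bound 2|A|-1 is attained iff A is an arithmetic progression.
Enumerate sums a + a' for a ≤ a' (symmetric, so this suffices):
a = -3: -3+-3=-6, -3+-2=-5, -3+3=0, -3+8=5, -3+9=6, -3+10=7, -3+12=9
a = -2: -2+-2=-4, -2+3=1, -2+8=6, -2+9=7, -2+10=8, -2+12=10
a = 3: 3+3=6, 3+8=11, 3+9=12, 3+10=13, 3+12=15
a = 8: 8+8=16, 8+9=17, 8+10=18, 8+12=20
a = 9: 9+9=18, 9+10=19, 9+12=21
a = 10: 10+10=20, 10+12=22
a = 12: 12+12=24
Distinct sums: {-6, -5, -4, 0, 1, 5, 6, 7, 8, 9, 10, 11, 12, 13, 15, 16, 17, 18, 19, 20, 21, 22, 24}
|A + A| = 23

|A + A| = 23


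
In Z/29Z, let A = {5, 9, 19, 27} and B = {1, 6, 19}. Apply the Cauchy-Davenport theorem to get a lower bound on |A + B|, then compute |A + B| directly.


Cauchy-Davenport: |A + B| ≥ min(p, |A| + |B| - 1) for A, B nonempty in Z/pZ.
|A| = 4, |B| = 3, p = 29.
CD lower bound = min(29, 4 + 3 - 1) = min(29, 6) = 6.
Compute A + B mod 29 directly:
a = 5: 5+1=6, 5+6=11, 5+19=24
a = 9: 9+1=10, 9+6=15, 9+19=28
a = 19: 19+1=20, 19+6=25, 19+19=9
a = 27: 27+1=28, 27+6=4, 27+19=17
A + B = {4, 6, 9, 10, 11, 15, 17, 20, 24, 25, 28}, so |A + B| = 11.
Verify: 11 ≥ 6? Yes ✓.

CD lower bound = 6, actual |A + B| = 11.


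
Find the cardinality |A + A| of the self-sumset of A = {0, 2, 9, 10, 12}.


A + A = {a + a' : a, a' ∈ A}; |A| = 5.
General bounds: 2|A| - 1 ≤ |A + A| ≤ |A|(|A|+1)/2, i.e. 9 ≤ |A + A| ≤ 15.
Lower bound 2|A|-1 is attained iff A is an arithmetic progression.
Enumerate sums a + a' for a ≤ a' (symmetric, so this suffices):
a = 0: 0+0=0, 0+2=2, 0+9=9, 0+10=10, 0+12=12
a = 2: 2+2=4, 2+9=11, 2+10=12, 2+12=14
a = 9: 9+9=18, 9+10=19, 9+12=21
a = 10: 10+10=20, 10+12=22
a = 12: 12+12=24
Distinct sums: {0, 2, 4, 9, 10, 11, 12, 14, 18, 19, 20, 21, 22, 24}
|A + A| = 14

|A + A| = 14


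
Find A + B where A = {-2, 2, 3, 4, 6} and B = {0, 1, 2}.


A + B = {a + b : a ∈ A, b ∈ B}.
Enumerate all |A|·|B| = 5·3 = 15 pairs (a, b) and collect distinct sums.
a = -2: -2+0=-2, -2+1=-1, -2+2=0
a = 2: 2+0=2, 2+1=3, 2+2=4
a = 3: 3+0=3, 3+1=4, 3+2=5
a = 4: 4+0=4, 4+1=5, 4+2=6
a = 6: 6+0=6, 6+1=7, 6+2=8
Collecting distinct sums: A + B = {-2, -1, 0, 2, 3, 4, 5, 6, 7, 8}
|A + B| = 10

A + B = {-2, -1, 0, 2, 3, 4, 5, 6, 7, 8}


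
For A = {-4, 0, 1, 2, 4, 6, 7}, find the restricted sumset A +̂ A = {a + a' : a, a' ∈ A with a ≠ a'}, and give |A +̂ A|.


Restricted sumset: A +̂ A = {a + a' : a ∈ A, a' ∈ A, a ≠ a'}.
Equivalently, take A + A and drop any sum 2a that is achievable ONLY as a + a for a ∈ A (i.e. sums representable only with equal summands).
Enumerate pairs (a, a') with a < a' (symmetric, so each unordered pair gives one sum; this covers all a ≠ a'):
  -4 + 0 = -4
  -4 + 1 = -3
  -4 + 2 = -2
  -4 + 4 = 0
  -4 + 6 = 2
  -4 + 7 = 3
  0 + 1 = 1
  0 + 2 = 2
  0 + 4 = 4
  0 + 6 = 6
  0 + 7 = 7
  1 + 2 = 3
  1 + 4 = 5
  1 + 6 = 7
  1 + 7 = 8
  2 + 4 = 6
  2 + 6 = 8
  2 + 7 = 9
  4 + 6 = 10
  4 + 7 = 11
  6 + 7 = 13
Collected distinct sums: {-4, -3, -2, 0, 1, 2, 3, 4, 5, 6, 7, 8, 9, 10, 11, 13}
|A +̂ A| = 16
(Reference bound: |A +̂ A| ≥ 2|A| - 3 for |A| ≥ 2, with |A| = 7 giving ≥ 11.)

|A +̂ A| = 16


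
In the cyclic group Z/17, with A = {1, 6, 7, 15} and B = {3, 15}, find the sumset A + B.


Work in Z/17Z: reduce every sum a + b modulo 17.
Enumerate all 8 pairs:
a = 1: 1+3=4, 1+15=16
a = 6: 6+3=9, 6+15=4
a = 7: 7+3=10, 7+15=5
a = 15: 15+3=1, 15+15=13
Distinct residues collected: {1, 4, 5, 9, 10, 13, 16}
|A + B| = 7 (out of 17 total residues).

A + B = {1, 4, 5, 9, 10, 13, 16}


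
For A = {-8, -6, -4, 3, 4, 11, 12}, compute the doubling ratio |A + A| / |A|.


|A| = 7.
Compute A + A by enumerating all 49 pairs.
A + A = {-16, -14, -12, -10, -8, -5, -4, -3, -2, -1, 0, 3, 4, 5, 6, 7, 8, 14, 15, 16, 22, 23, 24}, so |A + A| = 23.
K = |A + A| / |A| = 23/7 (already in lowest terms) ≈ 3.2857.
Reference: AP of size 7 gives K = 13/7 ≈ 1.8571; a fully generic set of size 7 gives K ≈ 4.0000.

|A| = 7, |A + A| = 23, K = 23/7.


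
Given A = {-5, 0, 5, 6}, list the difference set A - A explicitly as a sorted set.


A - A = {a - a' : a, a' ∈ A}.
Compute a - a' for each ordered pair (a, a'):
a = -5: -5--5=0, -5-0=-5, -5-5=-10, -5-6=-11
a = 0: 0--5=5, 0-0=0, 0-5=-5, 0-6=-6
a = 5: 5--5=10, 5-0=5, 5-5=0, 5-6=-1
a = 6: 6--5=11, 6-0=6, 6-5=1, 6-6=0
Collecting distinct values (and noting 0 appears from a-a):
A - A = {-11, -10, -6, -5, -1, 0, 1, 5, 6, 10, 11}
|A - A| = 11

A - A = {-11, -10, -6, -5, -1, 0, 1, 5, 6, 10, 11}


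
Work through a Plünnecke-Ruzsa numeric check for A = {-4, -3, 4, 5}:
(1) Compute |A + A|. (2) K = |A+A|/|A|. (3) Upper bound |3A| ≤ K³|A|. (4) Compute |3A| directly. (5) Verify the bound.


|A| = 4.
Step 1: Compute A + A by enumerating all 16 pairs.
A + A = {-8, -7, -6, 0, 1, 2, 8, 9, 10}, so |A + A| = 9.
Step 2: Doubling constant K = |A + A|/|A| = 9/4 = 9/4 ≈ 2.2500.
Step 3: Plünnecke-Ruzsa gives |3A| ≤ K³·|A| = (2.2500)³ · 4 ≈ 45.5625.
Step 4: Compute 3A = A + A + A directly by enumerating all triples (a,b,c) ∈ A³; |3A| = 16.
Step 5: Check 16 ≤ 45.5625? Yes ✓.

K = 9/4, Plünnecke-Ruzsa bound K³|A| ≈ 45.5625, |3A| = 16, inequality holds.


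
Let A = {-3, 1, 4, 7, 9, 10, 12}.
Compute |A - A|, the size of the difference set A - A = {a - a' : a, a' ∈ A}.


A - A = {a - a' : a, a' ∈ A}; |A| = 7.
Bounds: 2|A|-1 ≤ |A - A| ≤ |A|² - |A| + 1, i.e. 13 ≤ |A - A| ≤ 43.
Note: 0 ∈ A - A always (from a - a). The set is symmetric: if d ∈ A - A then -d ∈ A - A.
Enumerate nonzero differences d = a - a' with a > a' (then include -d):
Positive differences: {1, 2, 3, 4, 5, 6, 7, 8, 9, 10, 11, 12, 13, 15}
Full difference set: {0} ∪ (positive diffs) ∪ (negative diffs).
|A - A| = 1 + 2·14 = 29 (matches direct enumeration: 29).

|A - A| = 29


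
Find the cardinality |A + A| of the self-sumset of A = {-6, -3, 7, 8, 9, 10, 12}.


A + A = {a + a' : a, a' ∈ A}; |A| = 7.
General bounds: 2|A| - 1 ≤ |A + A| ≤ |A|(|A|+1)/2, i.e. 13 ≤ |A + A| ≤ 28.
Lower bound 2|A|-1 is attained iff A is an arithmetic progression.
Enumerate sums a + a' for a ≤ a' (symmetric, so this suffices):
a = -6: -6+-6=-12, -6+-3=-9, -6+7=1, -6+8=2, -6+9=3, -6+10=4, -6+12=6
a = -3: -3+-3=-6, -3+7=4, -3+8=5, -3+9=6, -3+10=7, -3+12=9
a = 7: 7+7=14, 7+8=15, 7+9=16, 7+10=17, 7+12=19
a = 8: 8+8=16, 8+9=17, 8+10=18, 8+12=20
a = 9: 9+9=18, 9+10=19, 9+12=21
a = 10: 10+10=20, 10+12=22
a = 12: 12+12=24
Distinct sums: {-12, -9, -6, 1, 2, 3, 4, 5, 6, 7, 9, 14, 15, 16, 17, 18, 19, 20, 21, 22, 24}
|A + A| = 21

|A + A| = 21


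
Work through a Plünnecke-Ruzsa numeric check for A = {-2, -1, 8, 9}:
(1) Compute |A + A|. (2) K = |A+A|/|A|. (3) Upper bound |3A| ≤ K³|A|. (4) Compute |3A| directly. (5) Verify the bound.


|A| = 4.
Step 1: Compute A + A by enumerating all 16 pairs.
A + A = {-4, -3, -2, 6, 7, 8, 16, 17, 18}, so |A + A| = 9.
Step 2: Doubling constant K = |A + A|/|A| = 9/4 = 9/4 ≈ 2.2500.
Step 3: Plünnecke-Ruzsa gives |3A| ≤ K³·|A| = (2.2500)³ · 4 ≈ 45.5625.
Step 4: Compute 3A = A + A + A directly by enumerating all triples (a,b,c) ∈ A³; |3A| = 16.
Step 5: Check 16 ≤ 45.5625? Yes ✓.

K = 9/4, Plünnecke-Ruzsa bound K³|A| ≈ 45.5625, |3A| = 16, inequality holds.


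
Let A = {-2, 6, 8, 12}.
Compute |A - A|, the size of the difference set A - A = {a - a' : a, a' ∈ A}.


A - A = {a - a' : a, a' ∈ A}; |A| = 4.
Bounds: 2|A|-1 ≤ |A - A| ≤ |A|² - |A| + 1, i.e. 7 ≤ |A - A| ≤ 13.
Note: 0 ∈ A - A always (from a - a). The set is symmetric: if d ∈ A - A then -d ∈ A - A.
Enumerate nonzero differences d = a - a' with a > a' (then include -d):
Positive differences: {2, 4, 6, 8, 10, 14}
Full difference set: {0} ∪ (positive diffs) ∪ (negative diffs).
|A - A| = 1 + 2·6 = 13 (matches direct enumeration: 13).

|A - A| = 13


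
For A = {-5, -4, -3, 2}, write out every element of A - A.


A - A = {a - a' : a, a' ∈ A}.
Compute a - a' for each ordered pair (a, a'):
a = -5: -5--5=0, -5--4=-1, -5--3=-2, -5-2=-7
a = -4: -4--5=1, -4--4=0, -4--3=-1, -4-2=-6
a = -3: -3--5=2, -3--4=1, -3--3=0, -3-2=-5
a = 2: 2--5=7, 2--4=6, 2--3=5, 2-2=0
Collecting distinct values (and noting 0 appears from a-a):
A - A = {-7, -6, -5, -2, -1, 0, 1, 2, 5, 6, 7}
|A - A| = 11

A - A = {-7, -6, -5, -2, -1, 0, 1, 2, 5, 6, 7}


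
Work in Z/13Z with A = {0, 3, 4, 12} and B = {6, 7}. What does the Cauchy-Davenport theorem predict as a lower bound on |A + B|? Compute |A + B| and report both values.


Cauchy-Davenport: |A + B| ≥ min(p, |A| + |B| - 1) for A, B nonempty in Z/pZ.
|A| = 4, |B| = 2, p = 13.
CD lower bound = min(13, 4 + 2 - 1) = min(13, 5) = 5.
Compute A + B mod 13 directly:
a = 0: 0+6=6, 0+7=7
a = 3: 3+6=9, 3+7=10
a = 4: 4+6=10, 4+7=11
a = 12: 12+6=5, 12+7=6
A + B = {5, 6, 7, 9, 10, 11}, so |A + B| = 6.
Verify: 6 ≥ 5? Yes ✓.

CD lower bound = 5, actual |A + B| = 6.
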